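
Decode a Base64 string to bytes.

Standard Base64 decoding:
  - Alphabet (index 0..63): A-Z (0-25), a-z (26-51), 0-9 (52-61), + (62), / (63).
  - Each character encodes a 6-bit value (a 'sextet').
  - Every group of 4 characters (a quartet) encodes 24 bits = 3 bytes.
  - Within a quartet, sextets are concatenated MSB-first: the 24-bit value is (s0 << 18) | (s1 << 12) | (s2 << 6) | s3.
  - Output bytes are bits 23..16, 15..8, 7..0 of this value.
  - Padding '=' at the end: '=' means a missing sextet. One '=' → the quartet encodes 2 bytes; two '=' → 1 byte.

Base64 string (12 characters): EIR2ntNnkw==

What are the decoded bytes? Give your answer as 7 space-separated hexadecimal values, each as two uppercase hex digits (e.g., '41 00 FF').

Answer: 10 84 76 9E D3 67 93

Derivation:
After char 0 ('E'=4): chars_in_quartet=1 acc=0x4 bytes_emitted=0
After char 1 ('I'=8): chars_in_quartet=2 acc=0x108 bytes_emitted=0
After char 2 ('R'=17): chars_in_quartet=3 acc=0x4211 bytes_emitted=0
After char 3 ('2'=54): chars_in_quartet=4 acc=0x108476 -> emit 10 84 76, reset; bytes_emitted=3
After char 4 ('n'=39): chars_in_quartet=1 acc=0x27 bytes_emitted=3
After char 5 ('t'=45): chars_in_quartet=2 acc=0x9ED bytes_emitted=3
After char 6 ('N'=13): chars_in_quartet=3 acc=0x27B4D bytes_emitted=3
After char 7 ('n'=39): chars_in_quartet=4 acc=0x9ED367 -> emit 9E D3 67, reset; bytes_emitted=6
After char 8 ('k'=36): chars_in_quartet=1 acc=0x24 bytes_emitted=6
After char 9 ('w'=48): chars_in_quartet=2 acc=0x930 bytes_emitted=6
Padding '==': partial quartet acc=0x930 -> emit 93; bytes_emitted=7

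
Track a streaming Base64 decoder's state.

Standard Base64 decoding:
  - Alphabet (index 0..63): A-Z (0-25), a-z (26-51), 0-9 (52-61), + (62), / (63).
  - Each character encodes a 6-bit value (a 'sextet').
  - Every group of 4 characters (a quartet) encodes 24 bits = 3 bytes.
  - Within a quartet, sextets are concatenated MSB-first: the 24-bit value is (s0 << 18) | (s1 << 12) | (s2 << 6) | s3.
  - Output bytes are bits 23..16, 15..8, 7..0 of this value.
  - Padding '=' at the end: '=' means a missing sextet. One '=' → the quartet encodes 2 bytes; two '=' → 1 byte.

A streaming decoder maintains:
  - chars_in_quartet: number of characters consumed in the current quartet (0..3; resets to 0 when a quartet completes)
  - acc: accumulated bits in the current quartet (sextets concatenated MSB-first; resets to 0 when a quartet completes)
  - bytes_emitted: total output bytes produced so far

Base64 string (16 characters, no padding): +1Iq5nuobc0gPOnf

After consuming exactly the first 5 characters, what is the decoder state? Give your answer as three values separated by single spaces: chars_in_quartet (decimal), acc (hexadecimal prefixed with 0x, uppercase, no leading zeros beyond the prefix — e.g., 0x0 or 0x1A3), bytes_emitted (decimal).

After char 0 ('+'=62): chars_in_quartet=1 acc=0x3E bytes_emitted=0
After char 1 ('1'=53): chars_in_quartet=2 acc=0xFB5 bytes_emitted=0
After char 2 ('I'=8): chars_in_quartet=3 acc=0x3ED48 bytes_emitted=0
After char 3 ('q'=42): chars_in_quartet=4 acc=0xFB522A -> emit FB 52 2A, reset; bytes_emitted=3
After char 4 ('5'=57): chars_in_quartet=1 acc=0x39 bytes_emitted=3

Answer: 1 0x39 3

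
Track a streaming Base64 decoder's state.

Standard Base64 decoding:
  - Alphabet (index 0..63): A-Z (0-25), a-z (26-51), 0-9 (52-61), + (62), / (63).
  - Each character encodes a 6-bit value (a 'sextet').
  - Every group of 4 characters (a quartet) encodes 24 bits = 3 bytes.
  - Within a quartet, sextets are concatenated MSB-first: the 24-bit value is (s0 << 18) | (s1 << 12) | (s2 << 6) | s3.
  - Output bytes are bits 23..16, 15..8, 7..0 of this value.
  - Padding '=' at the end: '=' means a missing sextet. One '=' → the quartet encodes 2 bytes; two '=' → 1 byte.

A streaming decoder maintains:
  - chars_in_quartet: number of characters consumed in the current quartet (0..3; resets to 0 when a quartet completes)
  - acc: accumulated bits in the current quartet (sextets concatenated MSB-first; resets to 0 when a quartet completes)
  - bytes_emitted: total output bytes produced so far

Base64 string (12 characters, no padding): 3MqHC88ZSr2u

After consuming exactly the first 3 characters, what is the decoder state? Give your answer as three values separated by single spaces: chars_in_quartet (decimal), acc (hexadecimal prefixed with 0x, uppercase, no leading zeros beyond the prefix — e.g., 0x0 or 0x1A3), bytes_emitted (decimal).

After char 0 ('3'=55): chars_in_quartet=1 acc=0x37 bytes_emitted=0
After char 1 ('M'=12): chars_in_quartet=2 acc=0xDCC bytes_emitted=0
After char 2 ('q'=42): chars_in_quartet=3 acc=0x3732A bytes_emitted=0

Answer: 3 0x3732A 0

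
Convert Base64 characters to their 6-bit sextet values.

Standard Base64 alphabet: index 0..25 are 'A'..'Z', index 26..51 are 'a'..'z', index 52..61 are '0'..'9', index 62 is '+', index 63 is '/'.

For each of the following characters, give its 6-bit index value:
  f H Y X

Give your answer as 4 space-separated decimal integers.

'f': a..z range, 26 + ord('f') − ord('a') = 31
'H': A..Z range, ord('H') − ord('A') = 7
'Y': A..Z range, ord('Y') − ord('A') = 24
'X': A..Z range, ord('X') − ord('A') = 23

Answer: 31 7 24 23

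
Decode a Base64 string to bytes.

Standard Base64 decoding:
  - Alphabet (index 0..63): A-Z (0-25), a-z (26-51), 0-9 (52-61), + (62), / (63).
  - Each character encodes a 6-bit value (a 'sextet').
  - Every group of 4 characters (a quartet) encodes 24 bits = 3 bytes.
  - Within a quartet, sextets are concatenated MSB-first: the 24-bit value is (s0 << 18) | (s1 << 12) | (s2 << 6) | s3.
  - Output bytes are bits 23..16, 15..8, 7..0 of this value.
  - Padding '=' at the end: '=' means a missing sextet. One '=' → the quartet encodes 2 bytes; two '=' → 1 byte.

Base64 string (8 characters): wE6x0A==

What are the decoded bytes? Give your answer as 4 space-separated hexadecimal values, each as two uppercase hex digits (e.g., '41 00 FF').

Answer: C0 4E B1 D0

Derivation:
After char 0 ('w'=48): chars_in_quartet=1 acc=0x30 bytes_emitted=0
After char 1 ('E'=4): chars_in_quartet=2 acc=0xC04 bytes_emitted=0
After char 2 ('6'=58): chars_in_quartet=3 acc=0x3013A bytes_emitted=0
After char 3 ('x'=49): chars_in_quartet=4 acc=0xC04EB1 -> emit C0 4E B1, reset; bytes_emitted=3
After char 4 ('0'=52): chars_in_quartet=1 acc=0x34 bytes_emitted=3
After char 5 ('A'=0): chars_in_quartet=2 acc=0xD00 bytes_emitted=3
Padding '==': partial quartet acc=0xD00 -> emit D0; bytes_emitted=4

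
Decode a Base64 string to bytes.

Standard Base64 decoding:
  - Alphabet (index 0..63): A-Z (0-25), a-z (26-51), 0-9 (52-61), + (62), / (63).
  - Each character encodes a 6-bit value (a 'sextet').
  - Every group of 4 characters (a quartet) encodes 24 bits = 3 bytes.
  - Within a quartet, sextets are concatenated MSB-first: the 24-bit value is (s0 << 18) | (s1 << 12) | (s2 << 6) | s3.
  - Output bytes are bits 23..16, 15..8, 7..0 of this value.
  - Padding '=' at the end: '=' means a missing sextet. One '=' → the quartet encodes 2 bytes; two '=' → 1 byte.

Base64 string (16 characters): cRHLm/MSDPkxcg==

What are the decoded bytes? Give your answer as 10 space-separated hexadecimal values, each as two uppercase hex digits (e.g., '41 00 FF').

After char 0 ('c'=28): chars_in_quartet=1 acc=0x1C bytes_emitted=0
After char 1 ('R'=17): chars_in_quartet=2 acc=0x711 bytes_emitted=0
After char 2 ('H'=7): chars_in_quartet=3 acc=0x1C447 bytes_emitted=0
After char 3 ('L'=11): chars_in_quartet=4 acc=0x7111CB -> emit 71 11 CB, reset; bytes_emitted=3
After char 4 ('m'=38): chars_in_quartet=1 acc=0x26 bytes_emitted=3
After char 5 ('/'=63): chars_in_quartet=2 acc=0x9BF bytes_emitted=3
After char 6 ('M'=12): chars_in_quartet=3 acc=0x26FCC bytes_emitted=3
After char 7 ('S'=18): chars_in_quartet=4 acc=0x9BF312 -> emit 9B F3 12, reset; bytes_emitted=6
After char 8 ('D'=3): chars_in_quartet=1 acc=0x3 bytes_emitted=6
After char 9 ('P'=15): chars_in_quartet=2 acc=0xCF bytes_emitted=6
After char 10 ('k'=36): chars_in_quartet=3 acc=0x33E4 bytes_emitted=6
After char 11 ('x'=49): chars_in_quartet=4 acc=0xCF931 -> emit 0C F9 31, reset; bytes_emitted=9
After char 12 ('c'=28): chars_in_quartet=1 acc=0x1C bytes_emitted=9
After char 13 ('g'=32): chars_in_quartet=2 acc=0x720 bytes_emitted=9
Padding '==': partial quartet acc=0x720 -> emit 72; bytes_emitted=10

Answer: 71 11 CB 9B F3 12 0C F9 31 72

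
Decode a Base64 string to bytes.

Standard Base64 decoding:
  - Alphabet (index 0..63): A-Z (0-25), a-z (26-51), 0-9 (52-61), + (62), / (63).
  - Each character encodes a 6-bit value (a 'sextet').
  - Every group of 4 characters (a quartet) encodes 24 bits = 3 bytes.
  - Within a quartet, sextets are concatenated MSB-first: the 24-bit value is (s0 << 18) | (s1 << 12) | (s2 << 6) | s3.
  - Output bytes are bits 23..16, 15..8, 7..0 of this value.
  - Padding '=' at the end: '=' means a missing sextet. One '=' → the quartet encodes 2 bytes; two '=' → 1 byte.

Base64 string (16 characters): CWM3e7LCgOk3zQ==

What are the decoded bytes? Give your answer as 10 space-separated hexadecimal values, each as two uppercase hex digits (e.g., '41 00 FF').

After char 0 ('C'=2): chars_in_quartet=1 acc=0x2 bytes_emitted=0
After char 1 ('W'=22): chars_in_quartet=2 acc=0x96 bytes_emitted=0
After char 2 ('M'=12): chars_in_quartet=3 acc=0x258C bytes_emitted=0
After char 3 ('3'=55): chars_in_quartet=4 acc=0x96337 -> emit 09 63 37, reset; bytes_emitted=3
After char 4 ('e'=30): chars_in_quartet=1 acc=0x1E bytes_emitted=3
After char 5 ('7'=59): chars_in_quartet=2 acc=0x7BB bytes_emitted=3
After char 6 ('L'=11): chars_in_quartet=3 acc=0x1EECB bytes_emitted=3
After char 7 ('C'=2): chars_in_quartet=4 acc=0x7BB2C2 -> emit 7B B2 C2, reset; bytes_emitted=6
After char 8 ('g'=32): chars_in_quartet=1 acc=0x20 bytes_emitted=6
After char 9 ('O'=14): chars_in_quartet=2 acc=0x80E bytes_emitted=6
After char 10 ('k'=36): chars_in_quartet=3 acc=0x203A4 bytes_emitted=6
After char 11 ('3'=55): chars_in_quartet=4 acc=0x80E937 -> emit 80 E9 37, reset; bytes_emitted=9
After char 12 ('z'=51): chars_in_quartet=1 acc=0x33 bytes_emitted=9
After char 13 ('Q'=16): chars_in_quartet=2 acc=0xCD0 bytes_emitted=9
Padding '==': partial quartet acc=0xCD0 -> emit CD; bytes_emitted=10

Answer: 09 63 37 7B B2 C2 80 E9 37 CD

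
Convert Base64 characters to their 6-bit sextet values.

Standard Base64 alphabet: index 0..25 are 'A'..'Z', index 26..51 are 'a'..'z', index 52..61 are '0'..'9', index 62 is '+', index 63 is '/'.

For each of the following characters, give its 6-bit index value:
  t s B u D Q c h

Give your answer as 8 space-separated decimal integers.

Answer: 45 44 1 46 3 16 28 33

Derivation:
't': a..z range, 26 + ord('t') − ord('a') = 45
's': a..z range, 26 + ord('s') − ord('a') = 44
'B': A..Z range, ord('B') − ord('A') = 1
'u': a..z range, 26 + ord('u') − ord('a') = 46
'D': A..Z range, ord('D') − ord('A') = 3
'Q': A..Z range, ord('Q') − ord('A') = 16
'c': a..z range, 26 + ord('c') − ord('a') = 28
'h': a..z range, 26 + ord('h') − ord('a') = 33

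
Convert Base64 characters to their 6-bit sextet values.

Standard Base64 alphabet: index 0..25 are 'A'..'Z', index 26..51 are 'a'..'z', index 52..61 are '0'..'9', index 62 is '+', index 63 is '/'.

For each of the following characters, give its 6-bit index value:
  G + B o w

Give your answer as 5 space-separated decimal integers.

Answer: 6 62 1 40 48

Derivation:
'G': A..Z range, ord('G') − ord('A') = 6
'+': index 62
'B': A..Z range, ord('B') − ord('A') = 1
'o': a..z range, 26 + ord('o') − ord('a') = 40
'w': a..z range, 26 + ord('w') − ord('a') = 48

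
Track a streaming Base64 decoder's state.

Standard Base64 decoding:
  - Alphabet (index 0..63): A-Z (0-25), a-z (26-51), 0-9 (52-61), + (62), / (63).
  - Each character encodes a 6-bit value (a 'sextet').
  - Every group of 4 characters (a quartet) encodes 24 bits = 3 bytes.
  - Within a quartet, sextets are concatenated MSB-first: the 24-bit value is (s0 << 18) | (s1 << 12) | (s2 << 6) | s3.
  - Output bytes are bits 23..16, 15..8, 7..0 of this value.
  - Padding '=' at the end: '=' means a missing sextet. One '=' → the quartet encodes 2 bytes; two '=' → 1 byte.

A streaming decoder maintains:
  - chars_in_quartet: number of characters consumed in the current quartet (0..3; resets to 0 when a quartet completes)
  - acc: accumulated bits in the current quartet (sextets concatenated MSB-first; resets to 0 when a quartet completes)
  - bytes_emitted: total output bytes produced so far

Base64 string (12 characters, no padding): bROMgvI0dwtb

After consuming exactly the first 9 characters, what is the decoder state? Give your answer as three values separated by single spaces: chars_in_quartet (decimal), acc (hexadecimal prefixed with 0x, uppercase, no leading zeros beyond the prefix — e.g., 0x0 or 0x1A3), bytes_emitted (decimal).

After char 0 ('b'=27): chars_in_quartet=1 acc=0x1B bytes_emitted=0
After char 1 ('R'=17): chars_in_quartet=2 acc=0x6D1 bytes_emitted=0
After char 2 ('O'=14): chars_in_quartet=3 acc=0x1B44E bytes_emitted=0
After char 3 ('M'=12): chars_in_quartet=4 acc=0x6D138C -> emit 6D 13 8C, reset; bytes_emitted=3
After char 4 ('g'=32): chars_in_quartet=1 acc=0x20 bytes_emitted=3
After char 5 ('v'=47): chars_in_quartet=2 acc=0x82F bytes_emitted=3
After char 6 ('I'=8): chars_in_quartet=3 acc=0x20BC8 bytes_emitted=3
After char 7 ('0'=52): chars_in_quartet=4 acc=0x82F234 -> emit 82 F2 34, reset; bytes_emitted=6
After char 8 ('d'=29): chars_in_quartet=1 acc=0x1D bytes_emitted=6

Answer: 1 0x1D 6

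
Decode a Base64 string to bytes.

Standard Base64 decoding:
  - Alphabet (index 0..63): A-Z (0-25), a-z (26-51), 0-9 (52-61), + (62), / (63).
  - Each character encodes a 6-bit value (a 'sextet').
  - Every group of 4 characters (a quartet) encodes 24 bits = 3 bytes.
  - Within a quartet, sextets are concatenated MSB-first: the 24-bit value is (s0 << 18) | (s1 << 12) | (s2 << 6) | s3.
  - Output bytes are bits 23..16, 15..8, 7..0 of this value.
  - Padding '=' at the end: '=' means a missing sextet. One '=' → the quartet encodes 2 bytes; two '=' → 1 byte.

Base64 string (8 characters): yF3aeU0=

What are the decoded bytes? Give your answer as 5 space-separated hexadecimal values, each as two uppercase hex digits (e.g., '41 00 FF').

After char 0 ('y'=50): chars_in_quartet=1 acc=0x32 bytes_emitted=0
After char 1 ('F'=5): chars_in_quartet=2 acc=0xC85 bytes_emitted=0
After char 2 ('3'=55): chars_in_quartet=3 acc=0x32177 bytes_emitted=0
After char 3 ('a'=26): chars_in_quartet=4 acc=0xC85DDA -> emit C8 5D DA, reset; bytes_emitted=3
After char 4 ('e'=30): chars_in_quartet=1 acc=0x1E bytes_emitted=3
After char 5 ('U'=20): chars_in_quartet=2 acc=0x794 bytes_emitted=3
After char 6 ('0'=52): chars_in_quartet=3 acc=0x1E534 bytes_emitted=3
Padding '=': partial quartet acc=0x1E534 -> emit 79 4D; bytes_emitted=5

Answer: C8 5D DA 79 4D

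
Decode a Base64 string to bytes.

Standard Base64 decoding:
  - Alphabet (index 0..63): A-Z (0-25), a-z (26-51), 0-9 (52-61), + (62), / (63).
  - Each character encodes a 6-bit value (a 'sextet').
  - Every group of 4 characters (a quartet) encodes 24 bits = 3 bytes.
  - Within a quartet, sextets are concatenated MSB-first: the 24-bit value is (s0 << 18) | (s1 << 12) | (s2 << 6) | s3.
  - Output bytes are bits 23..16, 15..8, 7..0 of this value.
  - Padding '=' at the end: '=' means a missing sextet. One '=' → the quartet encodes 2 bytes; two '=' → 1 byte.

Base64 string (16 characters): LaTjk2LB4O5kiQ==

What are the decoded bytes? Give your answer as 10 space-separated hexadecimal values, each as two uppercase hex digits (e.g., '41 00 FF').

After char 0 ('L'=11): chars_in_quartet=1 acc=0xB bytes_emitted=0
After char 1 ('a'=26): chars_in_quartet=2 acc=0x2DA bytes_emitted=0
After char 2 ('T'=19): chars_in_quartet=3 acc=0xB693 bytes_emitted=0
After char 3 ('j'=35): chars_in_quartet=4 acc=0x2DA4E3 -> emit 2D A4 E3, reset; bytes_emitted=3
After char 4 ('k'=36): chars_in_quartet=1 acc=0x24 bytes_emitted=3
After char 5 ('2'=54): chars_in_quartet=2 acc=0x936 bytes_emitted=3
After char 6 ('L'=11): chars_in_quartet=3 acc=0x24D8B bytes_emitted=3
After char 7 ('B'=1): chars_in_quartet=4 acc=0x9362C1 -> emit 93 62 C1, reset; bytes_emitted=6
After char 8 ('4'=56): chars_in_quartet=1 acc=0x38 bytes_emitted=6
After char 9 ('O'=14): chars_in_quartet=2 acc=0xE0E bytes_emitted=6
After char 10 ('5'=57): chars_in_quartet=3 acc=0x383B9 bytes_emitted=6
After char 11 ('k'=36): chars_in_quartet=4 acc=0xE0EE64 -> emit E0 EE 64, reset; bytes_emitted=9
After char 12 ('i'=34): chars_in_quartet=1 acc=0x22 bytes_emitted=9
After char 13 ('Q'=16): chars_in_quartet=2 acc=0x890 bytes_emitted=9
Padding '==': partial quartet acc=0x890 -> emit 89; bytes_emitted=10

Answer: 2D A4 E3 93 62 C1 E0 EE 64 89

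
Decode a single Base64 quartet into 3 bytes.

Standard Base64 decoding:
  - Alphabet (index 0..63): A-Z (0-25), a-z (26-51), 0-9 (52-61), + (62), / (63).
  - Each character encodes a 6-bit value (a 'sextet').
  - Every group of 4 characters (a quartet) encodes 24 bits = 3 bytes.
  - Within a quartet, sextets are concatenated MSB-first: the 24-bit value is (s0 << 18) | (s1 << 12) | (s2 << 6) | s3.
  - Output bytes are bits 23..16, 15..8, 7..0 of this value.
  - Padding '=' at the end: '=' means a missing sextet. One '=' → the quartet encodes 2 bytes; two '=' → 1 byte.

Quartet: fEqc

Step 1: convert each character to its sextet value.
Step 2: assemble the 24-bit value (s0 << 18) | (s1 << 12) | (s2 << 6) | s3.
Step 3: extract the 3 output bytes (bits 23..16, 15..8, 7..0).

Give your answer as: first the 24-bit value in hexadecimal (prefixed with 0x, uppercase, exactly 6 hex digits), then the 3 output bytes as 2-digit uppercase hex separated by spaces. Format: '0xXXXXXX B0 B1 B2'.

Answer: 0x7C4A9C 7C 4A 9C

Derivation:
Sextets: f=31, E=4, q=42, c=28
24-bit: (31<<18) | (4<<12) | (42<<6) | 28
      = 0x7C0000 | 0x004000 | 0x000A80 | 0x00001C
      = 0x7C4A9C
Bytes: (v>>16)&0xFF=7C, (v>>8)&0xFF=4A, v&0xFF=9C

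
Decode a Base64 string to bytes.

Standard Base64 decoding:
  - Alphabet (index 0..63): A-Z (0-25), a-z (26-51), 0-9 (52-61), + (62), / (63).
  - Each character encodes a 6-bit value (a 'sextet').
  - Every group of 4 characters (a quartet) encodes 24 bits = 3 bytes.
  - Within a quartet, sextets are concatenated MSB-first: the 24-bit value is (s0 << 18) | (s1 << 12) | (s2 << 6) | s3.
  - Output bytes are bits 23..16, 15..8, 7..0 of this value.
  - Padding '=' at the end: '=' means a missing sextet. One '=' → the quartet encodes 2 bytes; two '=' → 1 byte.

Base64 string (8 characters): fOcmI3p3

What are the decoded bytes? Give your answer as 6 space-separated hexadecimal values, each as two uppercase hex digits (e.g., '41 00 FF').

After char 0 ('f'=31): chars_in_quartet=1 acc=0x1F bytes_emitted=0
After char 1 ('O'=14): chars_in_quartet=2 acc=0x7CE bytes_emitted=0
After char 2 ('c'=28): chars_in_quartet=3 acc=0x1F39C bytes_emitted=0
After char 3 ('m'=38): chars_in_quartet=4 acc=0x7CE726 -> emit 7C E7 26, reset; bytes_emitted=3
After char 4 ('I'=8): chars_in_quartet=1 acc=0x8 bytes_emitted=3
After char 5 ('3'=55): chars_in_quartet=2 acc=0x237 bytes_emitted=3
After char 6 ('p'=41): chars_in_quartet=3 acc=0x8DE9 bytes_emitted=3
After char 7 ('3'=55): chars_in_quartet=4 acc=0x237A77 -> emit 23 7A 77, reset; bytes_emitted=6

Answer: 7C E7 26 23 7A 77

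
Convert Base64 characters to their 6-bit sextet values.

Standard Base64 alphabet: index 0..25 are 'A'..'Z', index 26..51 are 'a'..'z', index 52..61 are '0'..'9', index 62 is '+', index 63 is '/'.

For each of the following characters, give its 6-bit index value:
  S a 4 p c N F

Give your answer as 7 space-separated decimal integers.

Answer: 18 26 56 41 28 13 5

Derivation:
'S': A..Z range, ord('S') − ord('A') = 18
'a': a..z range, 26 + ord('a') − ord('a') = 26
'4': 0..9 range, 52 + ord('4') − ord('0') = 56
'p': a..z range, 26 + ord('p') − ord('a') = 41
'c': a..z range, 26 + ord('c') − ord('a') = 28
'N': A..Z range, ord('N') − ord('A') = 13
'F': A..Z range, ord('F') − ord('A') = 5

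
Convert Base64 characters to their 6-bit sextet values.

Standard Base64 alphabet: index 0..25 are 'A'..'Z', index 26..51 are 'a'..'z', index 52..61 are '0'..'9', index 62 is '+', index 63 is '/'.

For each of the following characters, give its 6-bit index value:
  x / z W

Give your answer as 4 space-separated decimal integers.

Answer: 49 63 51 22

Derivation:
'x': a..z range, 26 + ord('x') − ord('a') = 49
'/': index 63
'z': a..z range, 26 + ord('z') − ord('a') = 51
'W': A..Z range, ord('W') − ord('A') = 22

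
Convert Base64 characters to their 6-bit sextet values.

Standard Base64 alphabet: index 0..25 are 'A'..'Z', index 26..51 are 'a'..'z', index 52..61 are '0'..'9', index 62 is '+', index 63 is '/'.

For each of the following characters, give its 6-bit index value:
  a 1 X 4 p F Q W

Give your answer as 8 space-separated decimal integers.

Answer: 26 53 23 56 41 5 16 22

Derivation:
'a': a..z range, 26 + ord('a') − ord('a') = 26
'1': 0..9 range, 52 + ord('1') − ord('0') = 53
'X': A..Z range, ord('X') − ord('A') = 23
'4': 0..9 range, 52 + ord('4') − ord('0') = 56
'p': a..z range, 26 + ord('p') − ord('a') = 41
'F': A..Z range, ord('F') − ord('A') = 5
'Q': A..Z range, ord('Q') − ord('A') = 16
'W': A..Z range, ord('W') − ord('A') = 22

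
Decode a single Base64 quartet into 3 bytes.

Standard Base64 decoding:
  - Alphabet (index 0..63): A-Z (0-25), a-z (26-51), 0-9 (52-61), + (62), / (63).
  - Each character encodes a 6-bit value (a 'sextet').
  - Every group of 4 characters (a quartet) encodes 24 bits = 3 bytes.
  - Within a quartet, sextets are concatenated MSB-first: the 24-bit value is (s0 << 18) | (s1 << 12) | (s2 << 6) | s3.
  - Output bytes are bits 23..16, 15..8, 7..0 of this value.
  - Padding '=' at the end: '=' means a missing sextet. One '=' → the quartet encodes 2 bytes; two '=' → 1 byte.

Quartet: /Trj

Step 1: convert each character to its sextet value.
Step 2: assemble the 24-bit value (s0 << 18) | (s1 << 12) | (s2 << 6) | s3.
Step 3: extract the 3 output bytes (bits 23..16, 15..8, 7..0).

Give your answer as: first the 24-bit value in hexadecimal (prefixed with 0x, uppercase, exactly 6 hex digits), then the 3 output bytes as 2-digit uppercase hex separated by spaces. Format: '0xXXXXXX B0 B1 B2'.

Sextets: /=63, T=19, r=43, j=35
24-bit: (63<<18) | (19<<12) | (43<<6) | 35
      = 0xFC0000 | 0x013000 | 0x000AC0 | 0x000023
      = 0xFD3AE3
Bytes: (v>>16)&0xFF=FD, (v>>8)&0xFF=3A, v&0xFF=E3

Answer: 0xFD3AE3 FD 3A E3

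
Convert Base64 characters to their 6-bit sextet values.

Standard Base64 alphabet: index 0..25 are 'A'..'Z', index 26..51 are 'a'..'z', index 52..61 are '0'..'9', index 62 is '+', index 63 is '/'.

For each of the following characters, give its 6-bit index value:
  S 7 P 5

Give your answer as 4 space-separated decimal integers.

Answer: 18 59 15 57

Derivation:
'S': A..Z range, ord('S') − ord('A') = 18
'7': 0..9 range, 52 + ord('7') − ord('0') = 59
'P': A..Z range, ord('P') − ord('A') = 15
'5': 0..9 range, 52 + ord('5') − ord('0') = 57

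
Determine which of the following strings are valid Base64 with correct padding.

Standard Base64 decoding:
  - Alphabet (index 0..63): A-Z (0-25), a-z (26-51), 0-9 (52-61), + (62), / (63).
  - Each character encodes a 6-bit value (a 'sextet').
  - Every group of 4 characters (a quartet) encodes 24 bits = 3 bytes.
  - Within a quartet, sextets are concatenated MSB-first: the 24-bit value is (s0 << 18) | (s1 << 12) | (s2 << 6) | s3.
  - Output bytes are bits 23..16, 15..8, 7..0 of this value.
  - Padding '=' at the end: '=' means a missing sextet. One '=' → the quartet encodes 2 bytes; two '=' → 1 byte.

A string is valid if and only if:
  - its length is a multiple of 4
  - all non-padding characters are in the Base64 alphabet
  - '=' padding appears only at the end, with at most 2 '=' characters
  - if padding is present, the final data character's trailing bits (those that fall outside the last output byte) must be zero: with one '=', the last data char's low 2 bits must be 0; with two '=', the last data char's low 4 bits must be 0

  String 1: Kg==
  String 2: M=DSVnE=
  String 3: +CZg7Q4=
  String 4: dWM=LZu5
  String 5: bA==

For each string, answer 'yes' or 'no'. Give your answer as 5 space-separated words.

String 1: 'Kg==' → valid
String 2: 'M=DSVnE=' → invalid (bad char(s): ['=']; '=' in middle)
String 3: '+CZg7Q4=' → valid
String 4: 'dWM=LZu5' → invalid (bad char(s): ['=']; '=' in middle)
String 5: 'bA==' → valid

Answer: yes no yes no yes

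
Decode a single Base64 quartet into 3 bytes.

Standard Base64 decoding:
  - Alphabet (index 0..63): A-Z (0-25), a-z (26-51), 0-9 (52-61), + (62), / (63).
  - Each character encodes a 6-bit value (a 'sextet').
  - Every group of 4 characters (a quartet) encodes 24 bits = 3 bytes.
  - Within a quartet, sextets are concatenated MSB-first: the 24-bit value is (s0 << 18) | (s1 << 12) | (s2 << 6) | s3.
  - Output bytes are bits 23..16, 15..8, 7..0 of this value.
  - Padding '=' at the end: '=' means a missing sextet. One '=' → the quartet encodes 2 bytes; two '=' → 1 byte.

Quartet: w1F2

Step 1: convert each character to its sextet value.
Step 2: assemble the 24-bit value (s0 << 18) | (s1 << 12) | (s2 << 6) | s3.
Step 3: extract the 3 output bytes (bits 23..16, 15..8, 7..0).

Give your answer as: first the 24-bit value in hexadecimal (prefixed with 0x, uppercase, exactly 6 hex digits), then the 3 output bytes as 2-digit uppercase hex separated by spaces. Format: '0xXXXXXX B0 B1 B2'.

Sextets: w=48, 1=53, F=5, 2=54
24-bit: (48<<18) | (53<<12) | (5<<6) | 54
      = 0xC00000 | 0x035000 | 0x000140 | 0x000036
      = 0xC35176
Bytes: (v>>16)&0xFF=C3, (v>>8)&0xFF=51, v&0xFF=76

Answer: 0xC35176 C3 51 76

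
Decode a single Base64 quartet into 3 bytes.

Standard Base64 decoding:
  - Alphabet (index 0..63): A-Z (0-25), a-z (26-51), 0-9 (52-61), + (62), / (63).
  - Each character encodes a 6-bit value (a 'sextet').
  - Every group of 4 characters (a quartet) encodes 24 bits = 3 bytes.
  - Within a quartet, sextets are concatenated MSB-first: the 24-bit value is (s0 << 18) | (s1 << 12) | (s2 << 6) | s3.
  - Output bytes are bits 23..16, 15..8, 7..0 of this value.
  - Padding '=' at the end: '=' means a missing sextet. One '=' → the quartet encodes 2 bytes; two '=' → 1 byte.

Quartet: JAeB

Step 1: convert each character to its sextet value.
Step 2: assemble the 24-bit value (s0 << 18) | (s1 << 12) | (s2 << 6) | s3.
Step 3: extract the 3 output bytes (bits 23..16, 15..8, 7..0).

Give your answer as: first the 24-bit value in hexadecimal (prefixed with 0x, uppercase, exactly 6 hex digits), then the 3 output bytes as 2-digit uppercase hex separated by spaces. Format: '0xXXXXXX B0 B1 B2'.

Sextets: J=9, A=0, e=30, B=1
24-bit: (9<<18) | (0<<12) | (30<<6) | 1
      = 0x240000 | 0x000000 | 0x000780 | 0x000001
      = 0x240781
Bytes: (v>>16)&0xFF=24, (v>>8)&0xFF=07, v&0xFF=81

Answer: 0x240781 24 07 81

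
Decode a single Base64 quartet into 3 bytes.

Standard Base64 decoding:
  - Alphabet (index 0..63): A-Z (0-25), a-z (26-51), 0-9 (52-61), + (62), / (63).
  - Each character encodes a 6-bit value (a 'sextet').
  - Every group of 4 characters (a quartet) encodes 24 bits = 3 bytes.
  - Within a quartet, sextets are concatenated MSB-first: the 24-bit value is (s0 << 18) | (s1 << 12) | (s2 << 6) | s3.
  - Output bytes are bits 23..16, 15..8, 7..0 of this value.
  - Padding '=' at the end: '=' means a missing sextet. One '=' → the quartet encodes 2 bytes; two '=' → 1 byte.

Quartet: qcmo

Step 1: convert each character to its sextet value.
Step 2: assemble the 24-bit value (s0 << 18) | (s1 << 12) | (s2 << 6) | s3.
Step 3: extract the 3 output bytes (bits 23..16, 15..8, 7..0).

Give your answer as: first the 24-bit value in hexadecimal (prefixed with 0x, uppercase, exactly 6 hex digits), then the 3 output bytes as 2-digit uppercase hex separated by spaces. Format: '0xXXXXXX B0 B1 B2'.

Answer: 0xA9C9A8 A9 C9 A8

Derivation:
Sextets: q=42, c=28, m=38, o=40
24-bit: (42<<18) | (28<<12) | (38<<6) | 40
      = 0xA80000 | 0x01C000 | 0x000980 | 0x000028
      = 0xA9C9A8
Bytes: (v>>16)&0xFF=A9, (v>>8)&0xFF=C9, v&0xFF=A8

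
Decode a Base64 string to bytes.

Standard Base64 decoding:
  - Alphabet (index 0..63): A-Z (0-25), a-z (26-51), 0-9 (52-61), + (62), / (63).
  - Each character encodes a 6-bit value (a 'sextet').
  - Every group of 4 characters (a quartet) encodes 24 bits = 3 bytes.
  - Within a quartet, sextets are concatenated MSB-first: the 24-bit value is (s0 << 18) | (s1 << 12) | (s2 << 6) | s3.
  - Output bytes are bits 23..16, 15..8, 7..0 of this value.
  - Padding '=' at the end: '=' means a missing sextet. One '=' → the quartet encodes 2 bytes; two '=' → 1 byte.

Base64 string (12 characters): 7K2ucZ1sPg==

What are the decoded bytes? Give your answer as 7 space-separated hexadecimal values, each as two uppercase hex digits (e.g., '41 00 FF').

Answer: EC AD AE 71 9D 6C 3E

Derivation:
After char 0 ('7'=59): chars_in_quartet=1 acc=0x3B bytes_emitted=0
After char 1 ('K'=10): chars_in_quartet=2 acc=0xECA bytes_emitted=0
After char 2 ('2'=54): chars_in_quartet=3 acc=0x3B2B6 bytes_emitted=0
After char 3 ('u'=46): chars_in_quartet=4 acc=0xECADAE -> emit EC AD AE, reset; bytes_emitted=3
After char 4 ('c'=28): chars_in_quartet=1 acc=0x1C bytes_emitted=3
After char 5 ('Z'=25): chars_in_quartet=2 acc=0x719 bytes_emitted=3
After char 6 ('1'=53): chars_in_quartet=3 acc=0x1C675 bytes_emitted=3
After char 7 ('s'=44): chars_in_quartet=4 acc=0x719D6C -> emit 71 9D 6C, reset; bytes_emitted=6
After char 8 ('P'=15): chars_in_quartet=1 acc=0xF bytes_emitted=6
After char 9 ('g'=32): chars_in_quartet=2 acc=0x3E0 bytes_emitted=6
Padding '==': partial quartet acc=0x3E0 -> emit 3E; bytes_emitted=7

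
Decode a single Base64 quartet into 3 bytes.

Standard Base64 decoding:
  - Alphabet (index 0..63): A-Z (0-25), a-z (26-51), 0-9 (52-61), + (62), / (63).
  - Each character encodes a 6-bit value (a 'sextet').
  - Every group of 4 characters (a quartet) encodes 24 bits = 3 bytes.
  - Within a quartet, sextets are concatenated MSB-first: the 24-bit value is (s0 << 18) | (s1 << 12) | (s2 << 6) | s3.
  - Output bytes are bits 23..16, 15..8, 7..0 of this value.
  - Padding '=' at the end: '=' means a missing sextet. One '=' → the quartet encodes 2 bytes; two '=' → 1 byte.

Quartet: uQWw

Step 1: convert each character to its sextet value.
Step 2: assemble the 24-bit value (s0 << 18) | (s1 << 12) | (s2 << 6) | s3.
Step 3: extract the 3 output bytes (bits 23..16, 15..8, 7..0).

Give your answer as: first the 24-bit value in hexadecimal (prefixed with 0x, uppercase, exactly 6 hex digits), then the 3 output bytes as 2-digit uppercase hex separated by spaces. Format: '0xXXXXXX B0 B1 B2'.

Answer: 0xB905B0 B9 05 B0

Derivation:
Sextets: u=46, Q=16, W=22, w=48
24-bit: (46<<18) | (16<<12) | (22<<6) | 48
      = 0xB80000 | 0x010000 | 0x000580 | 0x000030
      = 0xB905B0
Bytes: (v>>16)&0xFF=B9, (v>>8)&0xFF=05, v&0xFF=B0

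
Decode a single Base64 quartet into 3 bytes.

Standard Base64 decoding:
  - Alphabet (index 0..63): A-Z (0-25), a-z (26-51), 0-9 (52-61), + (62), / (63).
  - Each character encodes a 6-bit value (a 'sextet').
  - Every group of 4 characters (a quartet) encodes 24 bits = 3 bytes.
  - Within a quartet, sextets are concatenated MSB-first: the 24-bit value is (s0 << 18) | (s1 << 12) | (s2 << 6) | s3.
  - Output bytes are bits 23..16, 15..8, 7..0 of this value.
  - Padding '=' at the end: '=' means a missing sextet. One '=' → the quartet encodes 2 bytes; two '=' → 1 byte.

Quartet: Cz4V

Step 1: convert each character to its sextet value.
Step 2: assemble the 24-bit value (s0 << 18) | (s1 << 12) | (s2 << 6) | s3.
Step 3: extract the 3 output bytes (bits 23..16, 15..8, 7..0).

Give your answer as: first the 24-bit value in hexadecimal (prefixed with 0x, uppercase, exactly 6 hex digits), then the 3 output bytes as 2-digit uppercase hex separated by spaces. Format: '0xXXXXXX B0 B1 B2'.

Sextets: C=2, z=51, 4=56, V=21
24-bit: (2<<18) | (51<<12) | (56<<6) | 21
      = 0x080000 | 0x033000 | 0x000E00 | 0x000015
      = 0x0B3E15
Bytes: (v>>16)&0xFF=0B, (v>>8)&0xFF=3E, v&0xFF=15

Answer: 0x0B3E15 0B 3E 15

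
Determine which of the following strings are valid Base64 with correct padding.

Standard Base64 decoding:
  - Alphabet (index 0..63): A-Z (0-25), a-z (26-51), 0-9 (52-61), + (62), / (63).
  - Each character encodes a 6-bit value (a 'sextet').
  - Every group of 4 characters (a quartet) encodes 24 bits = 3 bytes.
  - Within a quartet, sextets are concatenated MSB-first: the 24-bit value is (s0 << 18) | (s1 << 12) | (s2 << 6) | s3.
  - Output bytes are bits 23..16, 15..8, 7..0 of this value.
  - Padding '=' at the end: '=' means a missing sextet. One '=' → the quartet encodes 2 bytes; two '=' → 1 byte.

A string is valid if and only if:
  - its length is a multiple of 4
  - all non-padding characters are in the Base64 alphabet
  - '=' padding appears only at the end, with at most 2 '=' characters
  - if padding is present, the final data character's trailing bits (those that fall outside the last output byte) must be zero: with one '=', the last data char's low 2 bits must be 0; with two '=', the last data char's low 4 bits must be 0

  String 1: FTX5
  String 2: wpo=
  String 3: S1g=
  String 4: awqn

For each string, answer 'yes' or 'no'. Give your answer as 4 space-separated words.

Answer: yes yes yes yes

Derivation:
String 1: 'FTX5' → valid
String 2: 'wpo=' → valid
String 3: 'S1g=' → valid
String 4: 'awqn' → valid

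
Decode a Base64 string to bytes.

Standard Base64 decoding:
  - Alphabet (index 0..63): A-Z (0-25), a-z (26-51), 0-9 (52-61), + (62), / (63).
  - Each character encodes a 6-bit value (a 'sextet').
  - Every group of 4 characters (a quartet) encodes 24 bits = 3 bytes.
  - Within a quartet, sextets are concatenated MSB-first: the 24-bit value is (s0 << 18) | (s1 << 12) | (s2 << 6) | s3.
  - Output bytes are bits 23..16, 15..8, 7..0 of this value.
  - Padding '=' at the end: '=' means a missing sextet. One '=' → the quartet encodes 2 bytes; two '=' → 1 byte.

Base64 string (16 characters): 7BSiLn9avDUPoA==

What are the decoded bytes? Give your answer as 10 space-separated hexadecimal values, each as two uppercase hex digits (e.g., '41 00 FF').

Answer: EC 14 A2 2E 7F 5A BC 35 0F A0

Derivation:
After char 0 ('7'=59): chars_in_quartet=1 acc=0x3B bytes_emitted=0
After char 1 ('B'=1): chars_in_quartet=2 acc=0xEC1 bytes_emitted=0
After char 2 ('S'=18): chars_in_quartet=3 acc=0x3B052 bytes_emitted=0
After char 3 ('i'=34): chars_in_quartet=4 acc=0xEC14A2 -> emit EC 14 A2, reset; bytes_emitted=3
After char 4 ('L'=11): chars_in_quartet=1 acc=0xB bytes_emitted=3
After char 5 ('n'=39): chars_in_quartet=2 acc=0x2E7 bytes_emitted=3
After char 6 ('9'=61): chars_in_quartet=3 acc=0xB9FD bytes_emitted=3
After char 7 ('a'=26): chars_in_quartet=4 acc=0x2E7F5A -> emit 2E 7F 5A, reset; bytes_emitted=6
After char 8 ('v'=47): chars_in_quartet=1 acc=0x2F bytes_emitted=6
After char 9 ('D'=3): chars_in_quartet=2 acc=0xBC3 bytes_emitted=6
After char 10 ('U'=20): chars_in_quartet=3 acc=0x2F0D4 bytes_emitted=6
After char 11 ('P'=15): chars_in_quartet=4 acc=0xBC350F -> emit BC 35 0F, reset; bytes_emitted=9
After char 12 ('o'=40): chars_in_quartet=1 acc=0x28 bytes_emitted=9
After char 13 ('A'=0): chars_in_quartet=2 acc=0xA00 bytes_emitted=9
Padding '==': partial quartet acc=0xA00 -> emit A0; bytes_emitted=10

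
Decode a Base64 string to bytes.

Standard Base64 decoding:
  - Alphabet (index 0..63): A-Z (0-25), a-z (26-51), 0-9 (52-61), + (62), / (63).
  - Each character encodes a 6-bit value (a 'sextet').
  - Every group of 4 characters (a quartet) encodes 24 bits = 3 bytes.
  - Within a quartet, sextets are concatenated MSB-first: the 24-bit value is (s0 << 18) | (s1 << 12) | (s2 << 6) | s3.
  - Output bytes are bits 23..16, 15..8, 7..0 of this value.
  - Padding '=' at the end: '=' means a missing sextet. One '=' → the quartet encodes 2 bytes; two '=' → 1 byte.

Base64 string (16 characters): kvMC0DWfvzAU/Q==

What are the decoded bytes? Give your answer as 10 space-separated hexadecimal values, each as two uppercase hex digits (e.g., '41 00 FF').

Answer: 92 F3 02 D0 35 9F BF 30 14 FD

Derivation:
After char 0 ('k'=36): chars_in_quartet=1 acc=0x24 bytes_emitted=0
After char 1 ('v'=47): chars_in_quartet=2 acc=0x92F bytes_emitted=0
After char 2 ('M'=12): chars_in_quartet=3 acc=0x24BCC bytes_emitted=0
After char 3 ('C'=2): chars_in_quartet=4 acc=0x92F302 -> emit 92 F3 02, reset; bytes_emitted=3
After char 4 ('0'=52): chars_in_quartet=1 acc=0x34 bytes_emitted=3
After char 5 ('D'=3): chars_in_quartet=2 acc=0xD03 bytes_emitted=3
After char 6 ('W'=22): chars_in_quartet=3 acc=0x340D6 bytes_emitted=3
After char 7 ('f'=31): chars_in_quartet=4 acc=0xD0359F -> emit D0 35 9F, reset; bytes_emitted=6
After char 8 ('v'=47): chars_in_quartet=1 acc=0x2F bytes_emitted=6
After char 9 ('z'=51): chars_in_quartet=2 acc=0xBF3 bytes_emitted=6
After char 10 ('A'=0): chars_in_quartet=3 acc=0x2FCC0 bytes_emitted=6
After char 11 ('U'=20): chars_in_quartet=4 acc=0xBF3014 -> emit BF 30 14, reset; bytes_emitted=9
After char 12 ('/'=63): chars_in_quartet=1 acc=0x3F bytes_emitted=9
After char 13 ('Q'=16): chars_in_quartet=2 acc=0xFD0 bytes_emitted=9
Padding '==': partial quartet acc=0xFD0 -> emit FD; bytes_emitted=10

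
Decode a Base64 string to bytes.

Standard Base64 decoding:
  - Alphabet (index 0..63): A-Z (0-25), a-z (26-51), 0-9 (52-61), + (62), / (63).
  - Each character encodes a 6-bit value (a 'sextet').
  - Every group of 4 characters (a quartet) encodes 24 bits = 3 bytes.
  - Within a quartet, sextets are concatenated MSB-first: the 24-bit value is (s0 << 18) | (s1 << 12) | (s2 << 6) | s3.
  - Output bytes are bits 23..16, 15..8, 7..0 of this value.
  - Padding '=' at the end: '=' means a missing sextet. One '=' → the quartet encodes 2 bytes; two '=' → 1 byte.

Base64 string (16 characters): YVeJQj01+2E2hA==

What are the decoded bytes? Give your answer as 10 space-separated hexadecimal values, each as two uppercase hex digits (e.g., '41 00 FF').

After char 0 ('Y'=24): chars_in_quartet=1 acc=0x18 bytes_emitted=0
After char 1 ('V'=21): chars_in_quartet=2 acc=0x615 bytes_emitted=0
After char 2 ('e'=30): chars_in_quartet=3 acc=0x1855E bytes_emitted=0
After char 3 ('J'=9): chars_in_quartet=4 acc=0x615789 -> emit 61 57 89, reset; bytes_emitted=3
After char 4 ('Q'=16): chars_in_quartet=1 acc=0x10 bytes_emitted=3
After char 5 ('j'=35): chars_in_quartet=2 acc=0x423 bytes_emitted=3
After char 6 ('0'=52): chars_in_quartet=3 acc=0x108F4 bytes_emitted=3
After char 7 ('1'=53): chars_in_quartet=4 acc=0x423D35 -> emit 42 3D 35, reset; bytes_emitted=6
After char 8 ('+'=62): chars_in_quartet=1 acc=0x3E bytes_emitted=6
After char 9 ('2'=54): chars_in_quartet=2 acc=0xFB6 bytes_emitted=6
After char 10 ('E'=4): chars_in_quartet=3 acc=0x3ED84 bytes_emitted=6
After char 11 ('2'=54): chars_in_quartet=4 acc=0xFB6136 -> emit FB 61 36, reset; bytes_emitted=9
After char 12 ('h'=33): chars_in_quartet=1 acc=0x21 bytes_emitted=9
After char 13 ('A'=0): chars_in_quartet=2 acc=0x840 bytes_emitted=9
Padding '==': partial quartet acc=0x840 -> emit 84; bytes_emitted=10

Answer: 61 57 89 42 3D 35 FB 61 36 84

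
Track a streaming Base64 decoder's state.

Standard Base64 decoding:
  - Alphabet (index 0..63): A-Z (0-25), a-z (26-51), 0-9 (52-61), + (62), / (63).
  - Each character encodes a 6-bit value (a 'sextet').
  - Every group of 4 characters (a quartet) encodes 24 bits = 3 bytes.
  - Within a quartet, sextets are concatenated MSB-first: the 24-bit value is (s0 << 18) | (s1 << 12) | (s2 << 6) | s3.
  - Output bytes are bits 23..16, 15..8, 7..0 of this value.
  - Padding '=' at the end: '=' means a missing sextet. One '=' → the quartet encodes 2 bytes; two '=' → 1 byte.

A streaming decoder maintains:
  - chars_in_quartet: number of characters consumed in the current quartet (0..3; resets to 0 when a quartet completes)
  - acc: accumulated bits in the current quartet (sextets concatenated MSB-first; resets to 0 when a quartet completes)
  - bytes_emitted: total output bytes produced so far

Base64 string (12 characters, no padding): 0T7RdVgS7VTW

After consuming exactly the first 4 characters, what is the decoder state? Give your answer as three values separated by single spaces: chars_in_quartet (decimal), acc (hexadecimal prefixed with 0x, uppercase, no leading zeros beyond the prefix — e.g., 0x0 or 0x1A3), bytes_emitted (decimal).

After char 0 ('0'=52): chars_in_quartet=1 acc=0x34 bytes_emitted=0
After char 1 ('T'=19): chars_in_quartet=2 acc=0xD13 bytes_emitted=0
After char 2 ('7'=59): chars_in_quartet=3 acc=0x344FB bytes_emitted=0
After char 3 ('R'=17): chars_in_quartet=4 acc=0xD13ED1 -> emit D1 3E D1, reset; bytes_emitted=3

Answer: 0 0x0 3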